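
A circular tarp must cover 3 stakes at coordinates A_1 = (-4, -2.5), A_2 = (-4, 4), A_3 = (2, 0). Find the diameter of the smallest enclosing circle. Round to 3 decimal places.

7.812

Side lengths²: A_1A_2² = 42.25, A_1A_3² = 42.25, A_2A_3² = 52.
Since A_2A_3² = 52 < 42.25 + 42.25 = 84.5, the triangle is acute, so the smallest enclosing circle is the circumcircle.
Circumcentre = (-11/6, 0.75), r² = 2197/144.
Diameter = 2r = 2√(2197/144) ≈ 7.812.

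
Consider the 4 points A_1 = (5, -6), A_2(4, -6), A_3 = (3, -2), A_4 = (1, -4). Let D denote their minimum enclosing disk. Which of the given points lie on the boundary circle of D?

A_1, A_3, A_4

By Welzl's lemma the MEC is supported by two points (diametrically opposite) or three points (on a circumcircle).
The minimum enclosing circle is determined by three boundary points: A_1, A_3, A_4.
Their circumcentre is (10/3, -13/3) with r² = 50/9.
The farthest remaining point A_2 is at distance² 29/9 ≤ 50/9.
The points at distance exactly r from the centre are A_1, A_3, A_4 — 3 points.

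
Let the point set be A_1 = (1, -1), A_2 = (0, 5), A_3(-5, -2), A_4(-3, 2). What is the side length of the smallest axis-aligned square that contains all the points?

The bounding box has width 6 and height 7.
An axis-aligned square enclosing the set must have side ≥ max(width, height).
So the minimum side is max(6, 7) = 7.

7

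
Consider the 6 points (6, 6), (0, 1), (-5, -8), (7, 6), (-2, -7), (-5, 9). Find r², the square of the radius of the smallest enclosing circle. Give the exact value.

90.3125

The minimum enclosing circle of a finite set is fixed by two of the points (as a diameter) or three (as a circumcircle).
The minimum enclosing circle is determined by three boundary points: (-5, -8), (7, 6), (-5, 9).
Their circumcentre is (-0.75, 0.5) with r² = 90.3125.
The farthest remaining point (6, 6) is at distance² 75.8125 ≤ 90.3125.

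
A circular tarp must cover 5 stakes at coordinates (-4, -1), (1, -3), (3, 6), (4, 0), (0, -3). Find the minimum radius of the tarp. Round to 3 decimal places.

5.015

By Welzl's lemma the MEC is supported by two points (diametrically opposite) or three points (on a circumcircle).
The minimum enclosing circle is determined by three boundary points: (-4, -1), (1, -3), (3, 6).
Their circumcentre is (1/14, 27/14) with r² = 2465/98.
The farthest remaining point (0, -3) is at distance² 2381/98 ≤ 2465/98.
r = √(2465/98) ≈ 5.015.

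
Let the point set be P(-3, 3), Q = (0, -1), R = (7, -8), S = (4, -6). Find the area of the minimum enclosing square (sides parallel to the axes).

121

The bounding box has width 10 and height 11.
An axis-aligned square enclosing the set must have side ≥ max(width, height).
So the minimum side is max(10, 11) = 11.
Area = 11² = 121.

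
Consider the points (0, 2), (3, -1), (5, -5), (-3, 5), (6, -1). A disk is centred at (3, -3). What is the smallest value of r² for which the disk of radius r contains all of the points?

100

The required radius is the distance from (3, -3) to the farthest point.
Squared distances: 34, 4, 8, 100, 13.
Maximum is 100, attained at (-3, 5).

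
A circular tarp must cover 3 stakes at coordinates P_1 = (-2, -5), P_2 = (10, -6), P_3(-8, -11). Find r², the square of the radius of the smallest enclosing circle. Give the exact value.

87.25

Side lengths²: P_1P_2² = 145, P_1P_3² = 72, P_2P_3² = 349.
Since P_2P_3² = 349 ≥ 145 + 72 = 217, the angle opposite P_2P_3 is not acute, so the smallest enclosing circle has P_2P_3 as diameter.
Centre = midpoint of P_2P_3 = (1, -8.5), r² = 349/4 = 87.25.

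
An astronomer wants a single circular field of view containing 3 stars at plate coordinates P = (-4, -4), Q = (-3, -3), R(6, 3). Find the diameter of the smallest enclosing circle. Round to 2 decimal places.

Side lengths²: PQ² = 2, PR² = 149, QR² = 117.
Since PR² = 149 ≥ 117 + 2 = 119, the angle opposite PR is not acute, so the smallest enclosing circle has PR as diameter.
Centre = midpoint of PR = (1, -0.5), r² = 149/4 = 37.25.
Diameter = 2r = 2√(37.25) ≈ 12.21.

12.21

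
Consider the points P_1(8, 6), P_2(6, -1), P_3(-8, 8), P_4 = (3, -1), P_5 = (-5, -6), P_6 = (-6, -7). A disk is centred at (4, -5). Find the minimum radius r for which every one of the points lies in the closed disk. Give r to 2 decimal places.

17.69

The required radius is the distance from (4, -5) to the farthest point.
Squared distances: 137, 20, 313, 17, 82, 104.
Maximum is 313, attained at P_3.
r = √313 ≈ 17.69.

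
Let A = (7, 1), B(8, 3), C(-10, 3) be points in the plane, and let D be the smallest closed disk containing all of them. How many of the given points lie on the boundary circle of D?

2

Side lengths²: AB² = 5, AC² = 293, BC² = 324.
Since BC² = 324 ≥ 293 + 5 = 298, the angle opposite BC is not acute, so the smallest enclosing circle has BC as diameter.
Centre = midpoint of BC = (-1, 3), r² = 324/4 = 81.
The points at distance exactly r from the centre are B, C — 2 points.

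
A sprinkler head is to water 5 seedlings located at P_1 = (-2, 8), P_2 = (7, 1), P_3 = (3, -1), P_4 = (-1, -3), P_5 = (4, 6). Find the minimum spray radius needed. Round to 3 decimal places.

6.122

The minimum enclosing circle is determined by three boundary points: P_1, P_2, P_4.
Their circumcentre is (26/23, 63/23) with r² = 19825/529.
The farthest remaining point P_5 is at distance² 9981/529 ≤ 19825/529.
r = √(19825/529) ≈ 6.122.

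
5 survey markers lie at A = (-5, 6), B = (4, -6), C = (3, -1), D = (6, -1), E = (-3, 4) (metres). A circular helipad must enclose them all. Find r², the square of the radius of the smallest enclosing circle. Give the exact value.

The farthest pair is A–B with squared distance 225. The circle on this segment as diameter has centre (-0.5, 0) and r² = 225/4 = 56.25.
Check C: distance² to centre = 13.25 ≤ 56.25, so it lies inside.
All remaining points lie in this disk, and no smaller disk contains both endpoints, so this is the minimum enclosing circle.

56.25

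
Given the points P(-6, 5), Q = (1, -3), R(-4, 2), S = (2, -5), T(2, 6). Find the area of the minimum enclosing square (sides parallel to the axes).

The bounding box has width 8 and height 11.
An axis-aligned square enclosing the set must have side ≥ max(width, height).
So the minimum side is max(8, 11) = 11.
Area = 11² = 121.

121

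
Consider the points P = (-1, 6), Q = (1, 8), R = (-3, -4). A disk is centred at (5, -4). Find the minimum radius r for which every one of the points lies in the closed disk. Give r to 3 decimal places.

12.649

The required radius is the distance from (5, -4) to the farthest point.
Squared distances: 136, 160, 64.
Maximum is 160, attained at Q.
r = √160 ≈ 12.649.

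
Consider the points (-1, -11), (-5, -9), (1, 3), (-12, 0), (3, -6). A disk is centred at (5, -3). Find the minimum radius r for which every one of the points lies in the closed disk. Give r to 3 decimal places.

The required radius is the distance from (5, -3) to the farthest point.
Squared distances: 100, 136, 52, 298, 13.
Maximum is 298, attained at (-12, 0).
r = √298 ≈ 17.263.

17.263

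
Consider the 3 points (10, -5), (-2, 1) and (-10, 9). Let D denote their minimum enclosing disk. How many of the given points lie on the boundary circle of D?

2

Call the three points A, B, C in the order given.
Side lengths²: AB² = 180, AC² = 596, BC² = 128.
Since AC² = 596 ≥ 180 + 128 = 308, the angle opposite AC is not acute, so the smallest enclosing circle has AC as diameter.
Centre = midpoint of AC = (0, 2), r² = 596/4 = 149.
The points at distance exactly r from the centre are (10, -5), (-10, 9) — 2 points.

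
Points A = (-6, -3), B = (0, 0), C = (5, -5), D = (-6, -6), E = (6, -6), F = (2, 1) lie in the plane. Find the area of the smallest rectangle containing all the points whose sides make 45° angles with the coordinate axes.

112.5

In coordinates u = x + y, v = x − y the rectangle is axis-aligned; the map (x,y)→(u,v) scales areas by 2.
u-values: -9, 0, 0, -12, 0, 3; range = 3 − (-12) = 15.
v-values: -3, 0, 10, 0, 12, 1; range = 12 − (-3) = 15.
Area = (15 × 15) / 2 = 112.5.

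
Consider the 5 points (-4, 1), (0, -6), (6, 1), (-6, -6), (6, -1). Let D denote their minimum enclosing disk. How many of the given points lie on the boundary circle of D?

By Welzl's lemma the MEC is supported by two points (diametrically opposite) or three points (on a circumcircle).
The farthest pair is (6, 1)–(-6, -6) with squared distance 193. The circle on this segment as diameter has centre (0, -2.5) and r² = 193/4 = 48.25.
Check (-4, 1): distance² to centre = 28.25 ≤ 48.25, so it lies inside.
All remaining points lie in this disk, and no smaller disk contains both endpoints, so this is the minimum enclosing circle.
The points at distance exactly r from the centre are (6, 1), (-6, -6) — 2 points.

2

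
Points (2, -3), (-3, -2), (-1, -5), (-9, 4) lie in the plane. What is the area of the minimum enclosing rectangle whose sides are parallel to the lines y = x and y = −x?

In coordinates u = x + y, v = x − y the rectangle is axis-aligned; the map (x,y)→(u,v) scales areas by 2.
u-values: -1, -5, -6, -5; range = -1 − (-6) = 5.
v-values: 5, -1, 4, -13; range = 5 − (-13) = 18.
Area = (5 × 18) / 2 = 45.

45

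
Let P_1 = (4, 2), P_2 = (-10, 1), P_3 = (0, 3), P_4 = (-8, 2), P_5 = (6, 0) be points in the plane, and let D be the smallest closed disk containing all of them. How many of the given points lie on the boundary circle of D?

2

The minimum enclosing circle of a finite set is fixed by two of the points (as a diameter) or three (as a circumcircle).
The farthest pair is P_2–P_5 with squared distance 257. The circle on this segment as diameter has centre (-2, 0.5) and r² = 257/4 = 64.25.
Check P_1: distance² to centre = 38.25 ≤ 64.25, so it lies inside.
All remaining points lie in this disk, and no smaller disk contains both endpoints, so this is the minimum enclosing circle.
The points at distance exactly r from the centre are P_2, P_5 — 2 points.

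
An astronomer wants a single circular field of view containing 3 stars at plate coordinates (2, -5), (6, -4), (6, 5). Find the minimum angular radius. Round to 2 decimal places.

Call the three points A, B, C in the order given.
Side lengths²: AB² = 17, AC² = 116, BC² = 81.
Since AC² = 116 ≥ 81 + 17 = 98, the angle opposite AC is not acute, so the smallest enclosing circle has AC as diameter.
Centre = midpoint of AC = (4, 0), r² = 116/4 = 29.
r = √29 ≈ 5.39.

5.39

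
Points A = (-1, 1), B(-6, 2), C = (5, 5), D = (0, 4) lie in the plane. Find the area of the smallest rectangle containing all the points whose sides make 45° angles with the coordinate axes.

In coordinates u = x + y, v = x − y the rectangle is axis-aligned; the map (x,y)→(u,v) scales areas by 2.
u-values: 0, -4, 10, 4; range = 10 − (-4) = 14.
v-values: -2, -8, 0, -4; range = 0 − (-8) = 8.
Area = (14 × 8) / 2 = 56.

56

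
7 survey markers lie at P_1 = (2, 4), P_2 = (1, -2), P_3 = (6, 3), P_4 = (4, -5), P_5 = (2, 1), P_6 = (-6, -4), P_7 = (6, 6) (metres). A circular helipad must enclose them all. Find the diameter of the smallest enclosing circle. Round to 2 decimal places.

By Welzl's lemma the MEC is supported by two points (diametrically opposite) or three points (on a circumcircle).
The farthest pair is P_6–P_7 with squared distance 244. The circle on this segment as diameter has centre (0, 1) and r² = 244/4 = 61.
Check P_1: distance² to centre = 13 ≤ 61, so it lies inside.
All remaining points lie in this disk, and no smaller disk contains both endpoints, so this is the minimum enclosing circle.
Diameter = 2r = 2√61 ≈ 15.62.

15.62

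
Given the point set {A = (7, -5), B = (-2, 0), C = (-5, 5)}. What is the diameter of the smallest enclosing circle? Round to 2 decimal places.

15.62

Side lengths²: AB² = 106, AC² = 244, BC² = 34.
Since AC² = 244 ≥ 106 + 34 = 140, the angle opposite AC is not acute, so the smallest enclosing circle has AC as diameter.
Centre = midpoint of AC = (1, 0), r² = 244/4 = 61.
Diameter = 2r = 2√61 ≈ 15.62.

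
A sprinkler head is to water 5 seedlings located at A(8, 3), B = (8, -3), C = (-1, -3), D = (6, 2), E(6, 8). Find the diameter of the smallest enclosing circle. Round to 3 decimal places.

A smallest enclosing disk is always determined by at most three of the input points on its boundary.
The minimum enclosing circle is determined by three boundary points: B, C, E.
Their circumcentre is (3.5, 41/22) with r² = 10625/242.
The farthest remaining point A is at distance² 5213/242 ≤ 10625/242.
Diameter = 2r = 2√(10625/242) ≈ 13.252.

13.252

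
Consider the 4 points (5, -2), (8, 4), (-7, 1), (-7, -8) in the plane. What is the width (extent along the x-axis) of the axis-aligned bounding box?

15

max x = 8, min x = -7, so width = 15.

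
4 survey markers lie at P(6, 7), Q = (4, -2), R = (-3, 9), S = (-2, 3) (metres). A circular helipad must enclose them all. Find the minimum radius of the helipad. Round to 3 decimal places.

6.519

The farthest pair is Q–R with squared distance 170. The circle on this segment as diameter has centre (0.5, 3.5) and r² = 170/4 = 42.5.
Check P: distance² to centre = 42.5 ≤ 42.5, so it lies inside.
All remaining points lie in this disk, and no smaller disk contains both endpoints, so this is the minimum enclosing circle.
r = √(42.5) ≈ 6.519.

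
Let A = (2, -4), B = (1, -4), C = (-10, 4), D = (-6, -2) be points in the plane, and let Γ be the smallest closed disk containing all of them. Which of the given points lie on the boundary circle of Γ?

The farthest pair is A–C with squared distance 208. The circle on this segment as diameter has centre (-4, 0) and r² = 208/4 = 52.
Check B: distance² to centre = 41 ≤ 52, so it lies inside.
All remaining points lie in this disk, and no smaller disk contains both endpoints, so this is the minimum enclosing circle.
The points at distance exactly r from the centre are A, C — 2 points.

A, C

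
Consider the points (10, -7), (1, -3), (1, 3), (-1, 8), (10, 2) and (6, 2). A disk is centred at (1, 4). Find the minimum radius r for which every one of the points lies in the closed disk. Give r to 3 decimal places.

The required radius is the distance from (1, 4) to the farthest point.
Squared distances: 202, 49, 1, 20, 85, 29.
Maximum is 202, attained at (10, -7).
r = √202 ≈ 14.213.

14.213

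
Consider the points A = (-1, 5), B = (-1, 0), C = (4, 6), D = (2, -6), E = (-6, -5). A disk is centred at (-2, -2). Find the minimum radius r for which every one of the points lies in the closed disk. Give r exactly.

10

The required radius is the distance from (-2, -2) to the farthest point.
Squared distances: 50, 5, 100, 32, 25.
Maximum is 100, attained at C.
r = √100 = 10.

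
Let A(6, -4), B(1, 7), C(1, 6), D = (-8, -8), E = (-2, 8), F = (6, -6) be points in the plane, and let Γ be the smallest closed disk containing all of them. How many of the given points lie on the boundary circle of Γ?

3

The minimum enclosing circle of a finite set is fixed by two of the points (as a diameter) or three (as a circumcircle).
The minimum enclosing circle is determined by three boundary points: D, E, F.
Their circumcentre is (-97/53, -63/53) with r² = 237250/2809.
The farthest remaining point B is at distance² 210856/2809 ≤ 237250/2809.
The points at distance exactly r from the centre are D, E, F — 3 points.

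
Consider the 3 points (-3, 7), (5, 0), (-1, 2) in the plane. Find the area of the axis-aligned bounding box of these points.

x ranges over [-3, 5], width 8.
y ranges over [0, 7], height 7.
Area = 8 × 7 = 56.

56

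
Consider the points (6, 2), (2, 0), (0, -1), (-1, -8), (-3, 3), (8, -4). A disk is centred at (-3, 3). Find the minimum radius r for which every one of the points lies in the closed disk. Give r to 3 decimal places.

The required radius is the distance from (-3, 3) to the farthest point.
Squared distances: 82, 34, 25, 125, 0, 170.
Maximum is 170, attained at (8, -4).
r = √170 ≈ 13.038.

13.038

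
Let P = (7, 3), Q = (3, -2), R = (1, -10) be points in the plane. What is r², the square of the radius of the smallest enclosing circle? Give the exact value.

Side lengths²: PQ² = 41, PR² = 205, QR² = 68.
Since PR² = 205 ≥ 68 + 41 = 109, the angle opposite PR is not acute, so the smallest enclosing circle has PR as diameter.
Centre = midpoint of PR = (4, -3.5), r² = 205/4 = 51.25.

51.25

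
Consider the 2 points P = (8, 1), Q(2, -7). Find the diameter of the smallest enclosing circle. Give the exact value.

10

The smallest circle enclosing two points has them as diameter endpoints.
Centre = midpoint = (5, -3); r² = |PQ|²/4 = 100/4 = 25.
Diameter = 2r = 2√25 = 10.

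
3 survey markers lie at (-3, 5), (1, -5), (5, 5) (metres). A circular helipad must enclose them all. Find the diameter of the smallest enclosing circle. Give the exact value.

11.6

Call the three points A, B, C in the order given.
Side lengths²: AB² = 116, AC² = 64, BC² = 116.
Since BC² = 116 < 116 + 64 = 180, the triangle is acute, so the smallest enclosing circle is the circumcircle.
Circumcentre = (1, 0.8), r² = 33.64.
Diameter = 2r = 2√(33.64) = 11.6.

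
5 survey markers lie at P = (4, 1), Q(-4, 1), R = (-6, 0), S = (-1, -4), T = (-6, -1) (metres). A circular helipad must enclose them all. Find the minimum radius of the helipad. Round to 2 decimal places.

5.10

The farthest pair is P–T with squared distance 104. The circle on this segment as diameter has centre (-1, 0) and r² = 104/4 = 26.
Check Q: distance² to centre = 10 ≤ 26, so it lies inside.
All remaining points lie in this disk, and no smaller disk contains both endpoints, so this is the minimum enclosing circle.
r = √26 ≈ 5.10.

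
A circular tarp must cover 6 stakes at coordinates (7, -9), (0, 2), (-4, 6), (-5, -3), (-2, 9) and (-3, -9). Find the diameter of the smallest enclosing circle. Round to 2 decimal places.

20.16

A smallest enclosing disk is always determined by at most three of the input points on its boundary.
The minimum enclosing circle is determined by three boundary points: (7, -9), (-2, 9), (-3, -9).
Their circumcentre is (2, -0.25) with r² = 101.5625.
The farthest remaining point (-4, 6) is at distance² 75.0625 ≤ 101.5625.
Diameter = 2r = 2√(101.5625) ≈ 20.16.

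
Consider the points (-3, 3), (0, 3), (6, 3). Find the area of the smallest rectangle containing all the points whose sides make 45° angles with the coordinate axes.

40.5

In coordinates u = x + y, v = x − y the rectangle is axis-aligned; the map (x,y)→(u,v) scales areas by 2.
u-values: 0, 3, 9; range = 9 − 0 = 9.
v-values: -6, -3, 3; range = 3 − (-6) = 9.
Area = (9 × 9) / 2 = 40.5.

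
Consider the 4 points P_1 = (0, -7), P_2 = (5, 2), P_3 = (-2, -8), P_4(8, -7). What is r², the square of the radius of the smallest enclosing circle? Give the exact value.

75245/1922

A smallest enclosing disk is always determined by at most three of the input points on its boundary.
The minimum enclosing circle is determined by three boundary points: P_2, P_3, P_4.
Their circumcentre is (163/62, -235/62) with r² = 75245/1922.
The farthest remaining point P_1 is at distance² 33085/1922 ≤ 75245/1922.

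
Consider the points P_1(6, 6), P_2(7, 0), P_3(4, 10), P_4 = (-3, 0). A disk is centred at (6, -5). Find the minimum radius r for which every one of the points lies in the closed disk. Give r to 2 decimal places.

15.13

The required radius is the distance from (6, -5) to the farthest point.
Squared distances: 121, 26, 229, 106.
Maximum is 229, attained at P_3.
r = √229 ≈ 15.13.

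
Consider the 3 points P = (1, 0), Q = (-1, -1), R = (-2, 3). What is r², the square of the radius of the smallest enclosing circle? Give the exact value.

Side lengths²: PQ² = 5, PR² = 18, QR² = 17.
Since PR² = 18 < 17 + 5 = 22, the triangle is acute, so the smallest enclosing circle is the circumcircle.
Circumcentre = (-5/6, 7/6), r² = 85/18.

85/18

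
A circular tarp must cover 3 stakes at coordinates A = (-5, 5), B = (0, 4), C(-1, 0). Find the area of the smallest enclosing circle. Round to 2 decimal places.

Side lengths²: AB² = 26, AC² = 41, BC² = 17.
Since AC² = 41 < 26 + 17 = 43, the triangle is acute, so the smallest enclosing circle is the circumcircle.
Circumcentre = (-121/42, 109/42), r² = 9061/882.
Area = π·r² = π·9061/882 ≈ 32.27.

32.27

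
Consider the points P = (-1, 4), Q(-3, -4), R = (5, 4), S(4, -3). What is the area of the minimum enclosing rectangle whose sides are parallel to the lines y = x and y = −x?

In coordinates u = x + y, v = x − y the rectangle is axis-aligned; the map (x,y)→(u,v) scales areas by 2.
u-values: 3, -7, 9, 1; range = 9 − (-7) = 16.
v-values: -5, 1, 1, 7; range = 7 − (-5) = 12.
Area = (16 × 12) / 2 = 96.

96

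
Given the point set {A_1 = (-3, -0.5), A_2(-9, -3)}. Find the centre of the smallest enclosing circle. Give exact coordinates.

The smallest circle enclosing two points has them as diameter endpoints.
Centre = midpoint = (-6, -1.75); r² = |A_1A_2|²/4 = 42.25/4 = 10.5625.
Centre = (-6, -1.75).

(-6, -1.75)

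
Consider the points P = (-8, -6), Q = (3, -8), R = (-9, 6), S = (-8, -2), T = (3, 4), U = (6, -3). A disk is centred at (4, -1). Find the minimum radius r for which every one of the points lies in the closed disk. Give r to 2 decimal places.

14.76

The required radius is the distance from (4, -1) to the farthest point.
Squared distances: 169, 50, 218, 145, 26, 8.
Maximum is 218, attained at R.
r = √218 ≈ 14.76.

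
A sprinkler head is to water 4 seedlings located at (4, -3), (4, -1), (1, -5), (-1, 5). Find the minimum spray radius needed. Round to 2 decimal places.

5.10

The farthest pair is (1, -5)–(-1, 5) with squared distance 104. The circle on this segment as diameter has centre (0, 0) and r² = 104/4 = 26.
Check (4, -3): distance² to centre = 25 ≤ 26, so it lies inside.
All remaining points lie in this disk, and no smaller disk contains both endpoints, so this is the minimum enclosing circle.
r = √26 ≈ 5.10.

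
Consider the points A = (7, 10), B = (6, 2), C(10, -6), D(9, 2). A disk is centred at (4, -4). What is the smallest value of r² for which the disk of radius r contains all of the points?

205

The required radius is the distance from (4, -4) to the farthest point.
Squared distances: 205, 40, 40, 61.
Maximum is 205, attained at A.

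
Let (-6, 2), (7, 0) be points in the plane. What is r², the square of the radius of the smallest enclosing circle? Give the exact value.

The smallest circle enclosing two points has them as diameter endpoints.
Centre = midpoint = (0.5, 1); r² = |(-6, 2)−(7, 0)|²/4 = 173/4 = 43.25.

43.25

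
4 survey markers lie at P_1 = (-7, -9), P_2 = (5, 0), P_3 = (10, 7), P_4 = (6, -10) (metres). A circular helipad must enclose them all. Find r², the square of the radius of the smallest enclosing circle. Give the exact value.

136.25

By Welzl's lemma the MEC is supported by two points (diametrically opposite) or three points (on a circumcircle).
The farthest pair is P_1–P_3 with squared distance 545. The circle on this segment as diameter has centre (1.5, -1) and r² = 545/4 = 136.25.
Check P_2: distance² to centre = 13.25 ≤ 136.25, so it lies inside.
All remaining points lie in this disk, and no smaller disk contains both endpoints, so this is the minimum enclosing circle.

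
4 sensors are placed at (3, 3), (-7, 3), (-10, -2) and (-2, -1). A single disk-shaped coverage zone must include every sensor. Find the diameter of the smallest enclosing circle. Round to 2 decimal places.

A smallest enclosing disk is always determined by at most three of the input points on its boundary.
The farthest pair is (3, 3)–(-10, -2) with squared distance 194. The circle on this segment as diameter has centre (-3.5, 0.5) and r² = 194/4 = 48.5.
Check (-7, 3): distance² to centre = 18.5 ≤ 48.5, so it lies inside.
All remaining points lie in this disk, and no smaller disk contains both endpoints, so this is the minimum enclosing circle.
Diameter = 2r = 2√(48.5) ≈ 13.93.

13.93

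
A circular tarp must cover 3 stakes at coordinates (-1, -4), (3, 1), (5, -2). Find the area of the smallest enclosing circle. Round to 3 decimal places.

Call the three points A, B, C in the order given.
Side lengths²: AB² = 41, AC² = 40, BC² = 13.
Since AB² = 41 < 40 + 13 = 53, the triangle is acute, so the smallest enclosing circle is the circumcircle.
Circumcentre = (37/22, -45/22), r² = 2665/242.
Area = π·r² = π·2665/242 ≈ 34.596.

34.596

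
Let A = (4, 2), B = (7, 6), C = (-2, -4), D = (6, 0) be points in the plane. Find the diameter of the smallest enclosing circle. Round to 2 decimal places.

A smallest enclosing disk is always determined by at most three of the input points on its boundary.
The farthest pair is B–C with squared distance 181. The circle on this segment as diameter has centre (2.5, 1) and r² = 181/4 = 45.25.
Check A: distance² to centre = 3.25 ≤ 45.25, so it lies inside.
All remaining points lie in this disk, and no smaller disk contains both endpoints, so this is the minimum enclosing circle.
Diameter = 2r = 2√(45.25) ≈ 13.45.

13.45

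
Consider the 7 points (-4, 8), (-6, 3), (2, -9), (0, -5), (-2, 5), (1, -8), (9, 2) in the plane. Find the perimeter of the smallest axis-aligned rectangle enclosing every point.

64

Width = max x − min x = 9 − (-6) = 15.
Height = max y − min y = 8 − (-9) = 17.
Perimeter = 2(15 + 17) = 64.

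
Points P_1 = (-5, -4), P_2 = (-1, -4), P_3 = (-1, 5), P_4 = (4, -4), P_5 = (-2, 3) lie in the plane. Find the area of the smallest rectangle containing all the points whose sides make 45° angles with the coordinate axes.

91

In coordinates u = x + y, v = x − y the rectangle is axis-aligned; the map (x,y)→(u,v) scales areas by 2.
u-values: -9, -5, 4, 0, 1; range = 4 − (-9) = 13.
v-values: -1, 3, -6, 8, -5; range = 8 − (-6) = 14.
Area = (13 × 14) / 2 = 91.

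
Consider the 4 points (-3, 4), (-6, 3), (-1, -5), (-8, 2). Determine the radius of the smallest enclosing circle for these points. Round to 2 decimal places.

A smallest enclosing disk is always determined by at most three of the input points on its boundary.
The minimum enclosing circle is determined by three boundary points: (-3, 4), (-1, -5), (-8, 2).
Their circumcentre is (-55/14, -13/14) with r² = 2465/98.
The farthest remaining point (-6, 3) is at distance² 1933/98 ≤ 2465/98.
r = √(2465/98) ≈ 5.02.

5.02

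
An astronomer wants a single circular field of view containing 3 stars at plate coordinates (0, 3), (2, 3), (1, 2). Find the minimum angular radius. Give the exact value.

Call the three points A, B, C in the order given.
Side lengths²: AB² = 4, AC² = 2, BC² = 2.
Since AB² = 4 ≥ 2 + 2 = 4, the angle opposite AB is not acute, so the smallest enclosing circle has AB as diameter.
Centre = midpoint of AB = (1, 3), r² = 4/4 = 1.
r = √1 = 1.

1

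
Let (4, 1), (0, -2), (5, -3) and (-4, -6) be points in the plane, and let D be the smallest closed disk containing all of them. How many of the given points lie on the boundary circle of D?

A smallest enclosing disk is always determined by at most three of the input points on its boundary.
The farthest pair is (4, 1)–(-4, -6) with squared distance 113. The circle on this segment as diameter has centre (0, -2.5) and r² = 113/4 = 28.25.
Check (0, -2): distance² to centre = 0.25 ≤ 28.25, so it lies inside.
All remaining points lie in this disk, and no smaller disk contains both endpoints, so this is the minimum enclosing circle.
The points at distance exactly r from the centre are (4, 1), (-4, -6) — 2 points.

2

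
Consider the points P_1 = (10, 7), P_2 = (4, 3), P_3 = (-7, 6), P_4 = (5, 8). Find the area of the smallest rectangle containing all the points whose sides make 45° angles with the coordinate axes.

144

In coordinates u = x + y, v = x − y the rectangle is axis-aligned; the map (x,y)→(u,v) scales areas by 2.
u-values: 17, 7, -1, 13; range = 17 − (-1) = 18.
v-values: 3, 1, -13, -3; range = 3 − (-13) = 16.
Area = (18 × 16) / 2 = 144.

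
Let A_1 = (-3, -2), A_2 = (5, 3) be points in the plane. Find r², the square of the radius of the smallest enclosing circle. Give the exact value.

The smallest circle enclosing two points has them as diameter endpoints.
Centre = midpoint = (1, 0.5); r² = |A_1A_2|²/4 = 89/4 = 22.25.

22.25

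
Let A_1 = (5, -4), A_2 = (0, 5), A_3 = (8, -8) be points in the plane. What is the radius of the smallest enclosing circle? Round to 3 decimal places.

Side lengths²: A_1A_2² = 106, A_1A_3² = 25, A_2A_3² = 233.
Since A_2A_3² = 233 ≥ 106 + 25 = 131, the angle opposite A_2A_3 is not acute, so the smallest enclosing circle has A_2A_3 as diameter.
Centre = midpoint of A_2A_3 = (4, -1.5), r² = 233/4 = 58.25.
r = √(58.25) ≈ 7.632.

7.632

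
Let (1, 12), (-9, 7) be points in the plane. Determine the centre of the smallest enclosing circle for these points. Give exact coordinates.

The smallest circle enclosing two points has them as diameter endpoints.
Centre = midpoint = (-4, 9.5); r² = |(1, 12)−(-9, 7)|²/4 = 125/4 = 31.25.
Centre = (-4, 9.5).

(-4, 9.5)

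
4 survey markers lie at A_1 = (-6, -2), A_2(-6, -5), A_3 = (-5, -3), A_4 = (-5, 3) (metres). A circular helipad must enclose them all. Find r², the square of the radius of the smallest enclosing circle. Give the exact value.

The minimum enclosing circle of a finite set is fixed by two of the points (as a diameter) or three (as a circumcircle).
The farthest pair is A_2–A_4 with squared distance 65. The circle on this segment as diameter has centre (-5.5, -1) and r² = 65/4 = 16.25.
Check A_1: distance² to centre = 1.25 ≤ 16.25, so it lies inside.
All remaining points lie in this disk, and no smaller disk contains both endpoints, so this is the minimum enclosing circle.

16.25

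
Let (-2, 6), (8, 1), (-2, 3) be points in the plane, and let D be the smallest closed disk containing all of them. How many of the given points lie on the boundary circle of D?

2

Call the three points A, B, C in the order given.
Side lengths²: AB² = 125, AC² = 9, BC² = 104.
Since AB² = 125 ≥ 104 + 9 = 113, the angle opposite AB is not acute, so the smallest enclosing circle has AB as diameter.
Centre = midpoint of AB = (3, 3.5), r² = 125/4 = 31.25.
The points at distance exactly r from the centre are (-2, 6), (8, 1) — 2 points.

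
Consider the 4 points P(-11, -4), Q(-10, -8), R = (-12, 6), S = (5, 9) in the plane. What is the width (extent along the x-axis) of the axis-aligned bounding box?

max x = 5, min x = -12, so width = 17.

17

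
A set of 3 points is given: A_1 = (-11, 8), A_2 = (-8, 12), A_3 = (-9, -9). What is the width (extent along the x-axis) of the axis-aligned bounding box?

3

max x = -8, min x = -11, so width = 3.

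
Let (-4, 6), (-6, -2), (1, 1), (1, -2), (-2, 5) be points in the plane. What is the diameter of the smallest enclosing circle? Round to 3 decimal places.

9.724

By Welzl's lemma the MEC is supported by two points (diametrically opposite) or three points (on a circumcircle).
The minimum enclosing circle is determined by three boundary points: (-4, 6), (-6, -2), (1, -2).
Their circumcentre is (-2.5, 1.375) with r² = 23.640625.
The farthest remaining point (-2, 5) is at distance² 13.390625 ≤ 23.640625.
Diameter = 2r = 2√(23.640625) ≈ 9.724.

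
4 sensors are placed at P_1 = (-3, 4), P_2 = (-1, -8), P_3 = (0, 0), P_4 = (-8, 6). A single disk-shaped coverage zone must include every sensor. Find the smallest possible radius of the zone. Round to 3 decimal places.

7.826

By Welzl's lemma the MEC is supported by two points (diametrically opposite) or three points (on a circumcircle).
The farthest pair is P_2–P_4 with squared distance 245. The circle on this segment as diameter has centre (-4.5, -1) and r² = 245/4 = 61.25.
Check P_1: distance² to centre = 27.25 ≤ 61.25, so it lies inside.
All remaining points lie in this disk, and no smaller disk contains both endpoints, so this is the minimum enclosing circle.
r = √(61.25) ≈ 7.826.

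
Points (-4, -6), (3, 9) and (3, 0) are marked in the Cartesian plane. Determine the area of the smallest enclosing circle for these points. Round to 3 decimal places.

215.199

Call the three points A, B, C in the order given.
Side lengths²: AB² = 274, AC² = 85, BC² = 81.
Since AB² = 274 ≥ 85 + 81 = 166, the angle opposite AB is not acute, so the smallest enclosing circle has AB as diameter.
Centre = midpoint of AB = (-0.5, 1.5), r² = 274/4 = 68.5.
Area = π·r² = π·68.5 ≈ 215.199.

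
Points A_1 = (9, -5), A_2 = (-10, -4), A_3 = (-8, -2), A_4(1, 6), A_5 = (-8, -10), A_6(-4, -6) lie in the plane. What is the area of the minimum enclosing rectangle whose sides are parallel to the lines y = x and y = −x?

250

In coordinates u = x + y, v = x − y the rectangle is axis-aligned; the map (x,y)→(u,v) scales areas by 2.
u-values: 4, -14, -10, 7, -18, -10; range = 7 − (-18) = 25.
v-values: 14, -6, -6, -5, 2, 2; range = 14 − (-6) = 20.
Area = (25 × 20) / 2 = 250.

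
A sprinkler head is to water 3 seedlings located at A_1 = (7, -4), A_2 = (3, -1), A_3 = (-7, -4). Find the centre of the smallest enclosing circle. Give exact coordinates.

Side lengths²: A_1A_2² = 25, A_1A_3² = 196, A_2A_3² = 109.
Since A_1A_3² = 196 ≥ 109 + 25 = 134, the angle opposite A_1A_3 is not acute, so the smallest enclosing circle has A_1A_3 as diameter.
Centre = midpoint of A_1A_3 = (0, -4), r² = 196/4 = 49.
Centre = (0, -4).

(0, -4)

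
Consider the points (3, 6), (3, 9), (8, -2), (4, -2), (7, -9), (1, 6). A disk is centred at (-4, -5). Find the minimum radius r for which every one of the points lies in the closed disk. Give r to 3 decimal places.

The required radius is the distance from (-4, -5) to the farthest point.
Squared distances: 170, 245, 153, 73, 137, 146.
Maximum is 245, attained at (3, 9).
r = √245 ≈ 15.652.

15.652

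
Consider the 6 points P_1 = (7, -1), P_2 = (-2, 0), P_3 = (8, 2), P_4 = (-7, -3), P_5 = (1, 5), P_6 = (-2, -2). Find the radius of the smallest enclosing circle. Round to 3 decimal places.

The farthest pair is P_3–P_4 with squared distance 250. The circle on this segment as diameter has centre (0.5, -0.5) and r² = 250/4 = 62.5.
Check P_1: distance² to centre = 42.5 ≤ 62.5, so it lies inside.
All remaining points lie in this disk, and no smaller disk contains both endpoints, so this is the minimum enclosing circle.
r = √(62.5) ≈ 7.906.

7.906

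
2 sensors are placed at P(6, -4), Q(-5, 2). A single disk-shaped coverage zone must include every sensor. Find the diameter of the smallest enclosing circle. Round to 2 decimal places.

12.53

The smallest circle enclosing two points has them as diameter endpoints.
Centre = midpoint = (0.5, -1); r² = |PQ|²/4 = 157/4 = 39.25.
Diameter = 2r = 2√(39.25) ≈ 12.53.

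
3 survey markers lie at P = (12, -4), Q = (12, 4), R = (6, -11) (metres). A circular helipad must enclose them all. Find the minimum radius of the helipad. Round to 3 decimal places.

Side lengths²: PQ² = 64, PR² = 85, QR² = 261.
Since QR² = 261 ≥ 85 + 64 = 149, the angle opposite QR is not acute, so the smallest enclosing circle has QR as diameter.
Centre = midpoint of QR = (9, -3.5), r² = 261/4 = 65.25.
r = √(65.25) ≈ 8.078.

8.078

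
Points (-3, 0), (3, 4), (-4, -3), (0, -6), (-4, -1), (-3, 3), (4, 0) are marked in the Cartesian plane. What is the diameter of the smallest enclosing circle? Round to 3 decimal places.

10.570

By Welzl's lemma the MEC is supported by two points (diametrically opposite) or three points (on a circumcircle).
The minimum enclosing circle is determined by three boundary points: (3, 4), (0, -6), (-3, 3).
Their circumcentre is (27/38, -29/38) with r² = 20165/722.
The farthest remaining point (-4, -3) is at distance² 19633/722 ≤ 20165/722.
Diameter = 2r = 2√(20165/722) ≈ 10.570.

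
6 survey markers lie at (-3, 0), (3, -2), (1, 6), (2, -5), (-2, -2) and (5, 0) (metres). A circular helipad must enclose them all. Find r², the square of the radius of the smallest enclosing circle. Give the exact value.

The minimum enclosing circle of a finite set is fixed by two of the points (as a diameter) or three (as a circumcircle).
The farthest pair is (1, 6)–(2, -5) with squared distance 122. The circle on this segment as diameter has centre (1.5, 0.5) and r² = 122/4 = 30.5.
Check (-3, 0): distance² to centre = 20.5 ≤ 30.5, so it lies inside.
All remaining points lie in this disk, and no smaller disk contains both endpoints, so this is the minimum enclosing circle.

30.5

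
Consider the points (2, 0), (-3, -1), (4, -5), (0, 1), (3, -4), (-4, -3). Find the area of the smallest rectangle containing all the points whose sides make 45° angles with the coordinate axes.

In coordinates u = x + y, v = x − y the rectangle is axis-aligned; the map (x,y)→(u,v) scales areas by 2.
u-values: 2, -4, -1, 1, -1, -7; range = 2 − (-7) = 9.
v-values: 2, -2, 9, -1, 7, -1; range = 9 − (-2) = 11.
Area = (9 × 11) / 2 = 49.5.

49.5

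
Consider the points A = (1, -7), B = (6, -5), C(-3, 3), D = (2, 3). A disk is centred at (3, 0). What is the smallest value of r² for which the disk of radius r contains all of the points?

The required radius is the distance from (3, 0) to the farthest point.
Squared distances: 53, 34, 45, 10.
Maximum is 53, attained at A.

53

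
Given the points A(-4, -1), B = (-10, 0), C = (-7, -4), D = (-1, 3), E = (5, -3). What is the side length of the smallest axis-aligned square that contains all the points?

15

The bounding box has width 15 and height 7.
An axis-aligned square enclosing the set must have side ≥ max(width, height).
So the minimum side is max(15, 7) = 15.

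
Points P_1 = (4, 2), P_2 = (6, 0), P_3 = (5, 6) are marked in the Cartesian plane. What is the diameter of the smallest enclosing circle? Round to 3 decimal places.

Side lengths²: P_1P_2² = 8, P_1P_3² = 17, P_2P_3² = 37.
Since P_2P_3² = 37 ≥ 17 + 8 = 25, the angle opposite P_2P_3 is not acute, so the smallest enclosing circle has P_2P_3 as diameter.
Centre = midpoint of P_2P_3 = (5.5, 3), r² = 37/4 = 9.25.
Diameter = 2r = 2√(9.25) ≈ 6.083.

6.083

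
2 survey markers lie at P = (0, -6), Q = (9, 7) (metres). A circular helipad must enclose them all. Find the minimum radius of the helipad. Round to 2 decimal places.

The smallest circle enclosing two points has them as diameter endpoints.
Centre = midpoint = (4.5, 0.5); r² = |PQ|²/4 = 250/4 = 62.5.
r = √(62.5) ≈ 7.91.

7.91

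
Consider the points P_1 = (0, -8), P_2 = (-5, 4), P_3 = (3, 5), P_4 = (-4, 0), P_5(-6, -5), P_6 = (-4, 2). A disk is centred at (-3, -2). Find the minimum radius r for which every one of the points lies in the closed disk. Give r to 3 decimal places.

The required radius is the distance from (-3, -2) to the farthest point.
Squared distances: 45, 40, 85, 5, 18, 17.
Maximum is 85, attained at P_3.
r = √85 ≈ 9.220.

9.220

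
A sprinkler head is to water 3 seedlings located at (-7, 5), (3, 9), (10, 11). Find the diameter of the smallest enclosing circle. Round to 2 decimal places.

Call the three points A, B, C in the order given.
Side lengths²: AB² = 116, AC² = 325, BC² = 53.
Since AC² = 325 ≥ 116 + 53 = 169, the angle opposite AC is not acute, so the smallest enclosing circle has AC as diameter.
Centre = midpoint of AC = (1.5, 8), r² = 325/4 = 81.25.
Diameter = 2r = 2√(81.25) ≈ 18.03.

18.03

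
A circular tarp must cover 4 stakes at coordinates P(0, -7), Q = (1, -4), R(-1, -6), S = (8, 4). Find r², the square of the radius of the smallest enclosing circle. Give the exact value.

46.25

By Welzl's lemma the MEC is supported by two points (diametrically opposite) or three points (on a circumcircle).
The farthest pair is P–S with squared distance 185. The circle on this segment as diameter has centre (4, -1.5) and r² = 185/4 = 46.25.
Check Q: distance² to centre = 15.25 ≤ 46.25, so it lies inside.
All remaining points lie in this disk, and no smaller disk contains both endpoints, so this is the minimum enclosing circle.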